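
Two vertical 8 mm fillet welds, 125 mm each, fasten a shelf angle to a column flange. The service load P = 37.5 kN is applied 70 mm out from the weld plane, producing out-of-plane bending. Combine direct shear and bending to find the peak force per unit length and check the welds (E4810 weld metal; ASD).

f_max ≈ 526 N/mm; adequate

E48XX → F_EXX = 480 MPa.
L_w = 2 × 125 = 250 mm; section modulus (unit throat) S = 2 × L²/6 = 5208 mm².
Direct shear f_v = P/L_w = 37.5×10³/250 = 150 N/mm.
Moment M = P × e = 37.5×10³ × 70 = 2625000 N·mm; bending f_b = M/S = 504 N/mm.
f_max = √(f_v² + f_b²) = √(150² + 504²) = 525.8 N/mm.
r_n/Ω = (1/2.0) × 0.6 × 480 × (0.707 × 8) = 814.5 N/mm → adequate.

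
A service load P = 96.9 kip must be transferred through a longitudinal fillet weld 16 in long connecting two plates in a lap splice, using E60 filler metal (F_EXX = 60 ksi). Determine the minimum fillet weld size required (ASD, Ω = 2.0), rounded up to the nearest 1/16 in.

Total weld length L = 16 in.
Required throat t_e = P × Ω / (0.6 F_EXX × L) = 96.9 × 2.0 / (0.6 × 60 × 16) = 0.3365 in.
Required leg w = t_e / 0.707 = 0.4759 in → use 1/2 in.

w = 1/2 in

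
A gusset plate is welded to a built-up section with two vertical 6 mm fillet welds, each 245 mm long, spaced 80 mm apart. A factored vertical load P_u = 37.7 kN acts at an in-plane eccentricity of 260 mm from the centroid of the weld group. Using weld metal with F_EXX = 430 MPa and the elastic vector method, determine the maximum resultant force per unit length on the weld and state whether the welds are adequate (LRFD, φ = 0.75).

f_max ≈ 421 N/mm; adequate

Total weld length L_w = 490 mm. Treat welds as unit-width lines.
Polar moment about centroid: J = 2[d³/12 + d(b/2)²] = 2[245³/12 + 245×40²] = 3235000 mm³.
Direct shear f_v = P/L_w = 37.7×10³ / 490 = 76.94 N/mm (vertical).
Torsion M = P·e = 37.7×10³ × 260 = 9802000 N·mm.
Critical point at (x, y) = (40, 122.5) from centroid. f_tx = M·y/J = 371.2 N/mm; f_ty = M·x/J = 121.2 N/mm.
Resultant f_max = √[f_tx² + (f_v + f_ty)²] = √[371.2² + (76.94 + 121.2)²] = 420.7 N/mm.
Capacity per unit length: φr_n = 0.75 × 0.6 × 430 × (0.707 × 6) = 820.8 N/mm.
420.7 ≤ 820.8 → adequate.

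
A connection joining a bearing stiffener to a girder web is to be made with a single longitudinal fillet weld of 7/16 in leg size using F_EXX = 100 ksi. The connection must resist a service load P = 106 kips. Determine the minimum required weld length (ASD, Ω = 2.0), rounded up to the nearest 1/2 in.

L = 11.5 in

Throat t_e = 0.707 × 0.4375 = 0.3093 in.
r_n/Ω = (0.6 × 100 × 0.3093) / 2.0 = 9.279 kip/in.
L_req = P / (r_n/Ω) = 106 / 9.279 = 11.42 in total.
Round up → use L = 11.5 in.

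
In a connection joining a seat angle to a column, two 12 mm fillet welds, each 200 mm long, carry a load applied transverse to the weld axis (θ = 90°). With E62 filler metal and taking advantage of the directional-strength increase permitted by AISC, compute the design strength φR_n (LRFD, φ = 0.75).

E62XX → F_EXX = 620 MPa.
t_e = 0.707 × 12 = 8.484 mm; A_we = 8.484 × 400 = 3394 mm².
Directional factor: 1.0 + 0.5 sin^1.5(90°) = 1.5.
F_nw = 0.6 × 620 × 1.5 = 558 MPa.
φR_n = 0.75 × 558 × 3394 × 10⁻³ = 1420 kN.

φR_n ≈ 1420 kN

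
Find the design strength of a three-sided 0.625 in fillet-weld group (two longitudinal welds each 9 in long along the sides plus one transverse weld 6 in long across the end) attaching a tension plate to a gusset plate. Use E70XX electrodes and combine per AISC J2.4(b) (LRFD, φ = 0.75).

φR_n ≈ 338 kips

E70XX → F_EXX = 70 ksi.
t_e = 0.707 × 0.625 = 0.4419 in.
R_nwl = 0.6 × 70 × 0.4419 × 18 = 334.1 kips (longitudinal, 2 welds).
R_nwt = 0.6 × 70 × 0.4419 × 6 = 111.4 kips (transverse, base value).
(i) R_nwl + R_nwt = 445.4 kips; (ii) 0.85 R_nwl + 1.5 R_nwt = 451 kips.
R_n = max = 451 kips [governs: (ii)]; φR_n = 338.2 kips.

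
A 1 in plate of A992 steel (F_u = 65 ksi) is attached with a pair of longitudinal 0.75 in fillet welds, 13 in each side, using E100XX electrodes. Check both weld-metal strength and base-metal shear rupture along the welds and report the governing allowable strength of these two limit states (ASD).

R_n/Ω ≈ 414 kip (weld metal governs)

E100XX → F_EXX = 100 ksi.
t_e = 0.707 × 0.75 = 0.5302 in; L = 26 in.
Weld metal: R_n/Ω = (1/2.0) × 0.6 × 100 × 0.5302 × 26 = 413.6 kip.
Base metal (shear rupture): R_n/Ω = (1/2.0) × 0.6 × 65 × 1 × 26 = 507 kip.
Governing: weld metal.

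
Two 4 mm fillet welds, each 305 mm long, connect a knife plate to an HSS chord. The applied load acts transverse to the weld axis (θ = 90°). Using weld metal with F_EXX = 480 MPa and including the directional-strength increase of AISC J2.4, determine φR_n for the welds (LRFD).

t_e = 0.707 × 4 = 2.828 mm; A_we = 2.828 × 610 = 1725 mm².
Directional factor: 1.0 + 0.5 sin^1.5(90°) = 1.5.
F_nw = 0.6 × 480 × 1.5 = 432 MPa.
φR_n = 0.75 × 432 × 1725 × 10⁻³ = 558.9 kN.

φR_n ≈ 559 kN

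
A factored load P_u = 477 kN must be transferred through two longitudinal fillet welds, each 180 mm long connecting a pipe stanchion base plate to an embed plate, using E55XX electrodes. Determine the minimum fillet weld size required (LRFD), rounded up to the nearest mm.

E55XX → F_EXX = 550 MPa.
Total weld length L = 360 mm.
Required throat t_e = P_u / (φ × 0.6 F_EXX × L) = 477 / (0.75 × 0.6 × 550 × 360 × 10⁻³) = 5.354 mm.
Required leg w = t_e / 0.707 = 7.572 mm → use 8 mm.

w = 8 mm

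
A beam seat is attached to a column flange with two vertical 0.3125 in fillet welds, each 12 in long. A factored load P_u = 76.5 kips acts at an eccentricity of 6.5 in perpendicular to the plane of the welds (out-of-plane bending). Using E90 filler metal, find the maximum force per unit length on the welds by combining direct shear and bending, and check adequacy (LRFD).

f_max ≈ 10.8 kip/in; NOT adequate

E90XX → F_EXX = 90 ksi.
L_w = 2 × 12 = 24 in; section modulus (unit throat) S = 2 × L²/6 = 48 in².
Direct shear f_v = P/L_w = 76.5/24 = 3.188 kip/in.
Moment M = P × e = 76.5 × 6.5 = 497.25 kip·in; bending f_b = M/S = 10.36 kip/in.
f_max = √(f_v² + f_b²) = √(3.188² + 10.36²) = 10.84 kip/in.
φr_n = 0.75 × 0.6 × 90 × (0.707 × 0.3125) = 8.948 kip/in → NOT adequate.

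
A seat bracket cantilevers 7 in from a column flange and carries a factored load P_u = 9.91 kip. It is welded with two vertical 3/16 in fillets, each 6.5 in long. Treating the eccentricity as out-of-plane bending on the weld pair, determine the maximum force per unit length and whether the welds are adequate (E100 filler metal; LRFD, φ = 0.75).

f_max ≈ 4.98 kip/in; adequate

E100XX → F_EXX = 100 ksi.
L_w = 2 × 6.5 = 13 in; section modulus (unit throat) S = 2 × L²/6 = 14.08 in².
Direct shear f_v = P/L_w = 9.91/13 = 0.7623 kip/in.
Moment M = P × e = 9.91 × 7 = 69.37 kip·in; bending f_b = M/S = 4.926 kip/in.
f_max = √(f_v² + f_b²) = √(0.7623² + 4.926²) = 4.984 kip/in.
φr_n = 0.75 × 0.6 × 100 × (0.707 × 0.1875) = 5.965 kip/in → adequate.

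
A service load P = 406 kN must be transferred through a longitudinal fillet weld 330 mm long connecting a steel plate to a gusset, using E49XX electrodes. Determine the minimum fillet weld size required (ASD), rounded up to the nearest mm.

w = 12 mm

E49XX → F_EXX = 490 MPa.
Total weld length L = 330 mm.
Required throat t_e = P × Ω / (0.6 F_EXX × L) = 406 × 2.0 / (0.6 × 490 × 330 × 10⁻³) = 8.369 mm.
Required leg w = t_e / 0.707 = 11.84 mm → use 12 mm.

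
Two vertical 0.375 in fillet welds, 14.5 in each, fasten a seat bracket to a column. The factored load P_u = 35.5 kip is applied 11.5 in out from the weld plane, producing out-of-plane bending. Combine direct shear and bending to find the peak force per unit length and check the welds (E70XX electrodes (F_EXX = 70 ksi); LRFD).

f_max ≈ 5.95 kip/in; adequate

L_w = 2 × 14.5 = 29 in; section modulus (unit throat) S = 2 × L²/6 = 70.08 in².
Direct shear f_v = P/L_w = 35.5/29 = 1.224 kip/in.
Moment M = P × e = 35.5 × 11.5 = 408.25 kip·in; bending f_b = M/S = 5.825 kip/in.
f_max = √(f_v² + f_b²) = √(1.224² + 5.825²) = 5.952 kip/in.
φr_n = 0.75 × 0.6 × 70 × (0.707 × 0.375) = 8.351 kip/in → adequate.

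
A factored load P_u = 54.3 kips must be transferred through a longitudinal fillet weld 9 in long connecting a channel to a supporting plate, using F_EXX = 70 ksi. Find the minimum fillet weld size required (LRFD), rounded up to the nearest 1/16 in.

Total weld length L = 9 in.
Required throat t_e = P_u / (φ × 0.6 F_EXX × L) = 54.3 / (0.75 × 0.6 × 70 × 9) = 0.1915 in.
Required leg w = t_e / 0.707 = 0.2709 in → use 5/16 in.

w = 5/16 in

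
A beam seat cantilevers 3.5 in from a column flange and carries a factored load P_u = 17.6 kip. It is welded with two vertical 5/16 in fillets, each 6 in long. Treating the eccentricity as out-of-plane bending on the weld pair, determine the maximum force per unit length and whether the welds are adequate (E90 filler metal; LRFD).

E90XX → F_EXX = 90 ksi.
L_w = 2 × 6 = 12 in; section modulus (unit throat) S = 2 × L²/6 = 12 in².
Direct shear f_v = P/L_w = 17.6/12 = 1.467 kip/in.
Moment M = P × e = 17.6 × 3.5 = 61.6 kip·in; bending f_b = M/S = 5.133 kip/in.
f_max = √(f_v² + f_b²) = √(1.467² + 5.133²) = 5.339 kip/in.
φr_n = 0.75 × 0.6 × 90 × (0.707 × 0.3125) = 8.948 kip/in → adequate.

f_max ≈ 5.34 kip/in; adequate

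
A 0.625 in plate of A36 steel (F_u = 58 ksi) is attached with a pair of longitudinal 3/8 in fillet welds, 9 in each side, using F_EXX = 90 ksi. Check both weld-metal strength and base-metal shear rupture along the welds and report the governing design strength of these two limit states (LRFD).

t_e = 0.707 × 0.375 = 0.2651 in; L = 18 in.
Weld metal: φR_n = 0.75 × 0.6 × 90 × 0.2651 × 18 = 193.3 kip.
Base metal (shear rupture): φR_n = 0.75 × 0.6 × 58 × 0.625 × 18 = 293.6 kip.
Governing: weld metal.

φR_n ≈ 193 kip (weld metal governs)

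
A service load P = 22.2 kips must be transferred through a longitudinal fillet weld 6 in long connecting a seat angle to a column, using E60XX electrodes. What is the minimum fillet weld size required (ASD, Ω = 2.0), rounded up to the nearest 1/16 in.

E60XX → F_EXX = 60 ksi.
Total weld length L = 6 in.
Required throat t_e = P × Ω / (0.6 F_EXX × L) = 22.2 × 2.0 / (0.6 × 60 × 6) = 0.2056 in.
Required leg w = t_e / 0.707 = 0.2907 in → use 5/16 in.

w = 5/16 in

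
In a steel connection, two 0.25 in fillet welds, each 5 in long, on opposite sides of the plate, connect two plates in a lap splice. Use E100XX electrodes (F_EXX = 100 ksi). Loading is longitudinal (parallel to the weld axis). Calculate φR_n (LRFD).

φR_n ≈ 79.5 kip

Effective throat t_e = 0.707 × 0.25 = 0.1767 in.
Total length L = 10 in; A_we = 0.1767 × 10 = 1.767 in².
F_nw = 0.6 F_EXX = 0.6 × 100 = 60 ksi.
φR_n = 0.75 × 60 × 1.767 = 79.54 kip.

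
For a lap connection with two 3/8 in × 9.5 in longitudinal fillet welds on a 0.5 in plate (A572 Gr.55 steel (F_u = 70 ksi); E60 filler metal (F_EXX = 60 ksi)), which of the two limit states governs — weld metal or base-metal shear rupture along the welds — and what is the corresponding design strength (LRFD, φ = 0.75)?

φR_n ≈ 136 kips (weld metal governs)

t_e = 0.707 × 0.375 = 0.2651 in; L = 19 in.
Weld metal: φR_n = 0.75 × 0.6 × 60 × 0.2651 × 19 = 136 kips.
Base metal (shear rupture): φR_n = 0.75 × 0.6 × 70 × 0.5 × 19 = 299.2 kips.
Governing: weld metal.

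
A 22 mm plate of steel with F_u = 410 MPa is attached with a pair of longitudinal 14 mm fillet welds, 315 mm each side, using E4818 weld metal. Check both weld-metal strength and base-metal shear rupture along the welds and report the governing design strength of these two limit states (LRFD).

φR_n ≈ 1350 kN (weld metal governs)

E48XX → F_EXX = 480 MPa.
t_e = 0.707 × 14 = 9.898 mm; L = 630 mm.
Weld metal: φR_n = 0.75 × 0.6 × 480 × 9.898 × 630 × 10⁻³ = 1347 kN.
Base metal (shear rupture): φR_n = 0.75 × 0.6 × 410 × 22 × 630 × 10⁻³ = 2557 kN.
Governing: weld metal.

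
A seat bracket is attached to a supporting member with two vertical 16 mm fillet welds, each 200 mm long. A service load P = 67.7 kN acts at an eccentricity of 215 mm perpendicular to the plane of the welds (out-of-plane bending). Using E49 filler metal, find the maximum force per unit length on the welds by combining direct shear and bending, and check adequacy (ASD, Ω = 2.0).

E49XX → F_EXX = 490 MPa.
L_w = 2 × 200 = 400 mm; section modulus (unit throat) S = 2 × L²/6 = 13330 mm².
Direct shear f_v = P/L_w = 67.7×10³/400 = 169.2 N/mm.
Moment M = P × e = 67.7×10³ × 215 = 14556000 N·mm; bending f_b = M/S = 1092 N/mm.
f_max = √(f_v² + f_b²) = √(169.2² + 1092²) = 1105 N/mm.
r_n/Ω = (1/2.0) × 0.6 × 490 × (0.707 × 16) = 1663 N/mm → adequate.

f_max ≈ 1100 N/mm; adequate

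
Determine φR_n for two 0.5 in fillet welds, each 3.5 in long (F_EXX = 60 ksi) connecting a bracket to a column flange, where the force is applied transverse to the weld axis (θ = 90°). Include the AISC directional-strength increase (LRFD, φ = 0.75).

t_e = 0.707 × 0.5 = 0.3535 in; A_we = 0.3535 × 7 = 2.474 in².
Directional factor: 1.0 + 0.5 sin^1.5(90°) = 1.5.
F_nw = 0.6 × 60 × 1.5 = 54 ksi.
φR_n = 0.75 × 54 × 2.474 = 100.2 kip.

φR_n ≈ 100 kip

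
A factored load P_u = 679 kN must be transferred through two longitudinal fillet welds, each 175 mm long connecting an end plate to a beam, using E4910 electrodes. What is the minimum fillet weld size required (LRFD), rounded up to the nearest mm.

w = 13 mm

E49XX → F_EXX = 490 MPa.
Total weld length L = 350 mm.
Required throat t_e = P_u / (φ × 0.6 F_EXX × L) = 679 / (0.75 × 0.6 × 490 × 350 × 10⁻³) = 8.798 mm.
Required leg w = t_e / 0.707 = 12.44 mm → use 13 mm.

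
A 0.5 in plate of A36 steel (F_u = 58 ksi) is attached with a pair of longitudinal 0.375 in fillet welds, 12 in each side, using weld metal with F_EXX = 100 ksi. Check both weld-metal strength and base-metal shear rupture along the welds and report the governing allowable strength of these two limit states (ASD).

R_n/Ω ≈ 191 kip (weld metal governs)

t_e = 0.707 × 0.375 = 0.2651 in; L = 24 in.
Weld metal: R_n/Ω = (1/2.0) × 0.6 × 100 × 0.2651 × 24 = 190.9 kip.
Base metal (shear rupture): R_n/Ω = (1/2.0) × 0.6 × 58 × 0.5 × 24 = 208.8 kip.
Governing: weld metal.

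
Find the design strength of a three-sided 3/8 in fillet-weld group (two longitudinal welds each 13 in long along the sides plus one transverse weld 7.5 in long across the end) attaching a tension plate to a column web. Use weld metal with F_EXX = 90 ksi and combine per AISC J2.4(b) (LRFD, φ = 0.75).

φR_n ≈ 360 kips

t_e = 0.707 × 0.375 = 0.2651 in.
R_nwl = 0.6 × 90 × 0.2651 × 26 = 372.2 kips (longitudinal, 2 welds).
R_nwt = 0.6 × 90 × 0.2651 × 7.5 = 107.4 kips (transverse, base value).
(i) R_nwl + R_nwt = 479.6 kips; (ii) 0.85 R_nwl + 1.5 R_nwt = 477.5 kips.
R_n = max = 479.6 kips [governs: (i)]; φR_n = 359.7 kips.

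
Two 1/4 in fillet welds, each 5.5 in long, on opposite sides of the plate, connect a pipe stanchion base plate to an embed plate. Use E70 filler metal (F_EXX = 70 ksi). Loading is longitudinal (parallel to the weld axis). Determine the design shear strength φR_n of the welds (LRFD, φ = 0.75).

φR_n ≈ 61.2 kips

Effective throat t_e = 0.707 × 0.25 = 0.1767 in.
Total length L = 11 in; A_we = 0.1767 × 11 = 1.944 in².
F_nw = 0.6 F_EXX = 0.6 × 70 = 42 ksi.
φR_n = 0.75 × 42 × 1.944 = 61.24 kips.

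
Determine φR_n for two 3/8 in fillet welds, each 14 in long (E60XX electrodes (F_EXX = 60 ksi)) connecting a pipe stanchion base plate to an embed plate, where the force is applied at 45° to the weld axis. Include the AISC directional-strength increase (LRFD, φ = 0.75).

t_e = 0.707 × 0.375 = 0.2651 in; A_we = 0.2651 × 28 = 7.423 in².
Directional factor: 1.0 + 0.5 sin^1.5(45°) = 1.297.
F_nw = 0.6 × 60 × 1.297 = 46.7 ksi.
φR_n = 0.75 × 46.7 × 7.423 = 260 kips.

φR_n ≈ 260 kips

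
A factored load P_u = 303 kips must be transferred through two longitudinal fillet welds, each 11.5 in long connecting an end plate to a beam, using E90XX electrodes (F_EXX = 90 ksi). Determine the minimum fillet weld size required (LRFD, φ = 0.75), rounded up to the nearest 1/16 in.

Total weld length L = 23 in.
Required throat t_e = P_u / (φ × 0.6 F_EXX × L) = 303 / (0.75 × 0.6 × 90 × 23) = 0.3253 in.
Required leg w = t_e / 0.707 = 0.4601 in → use 1/2 in.

w = 1/2 in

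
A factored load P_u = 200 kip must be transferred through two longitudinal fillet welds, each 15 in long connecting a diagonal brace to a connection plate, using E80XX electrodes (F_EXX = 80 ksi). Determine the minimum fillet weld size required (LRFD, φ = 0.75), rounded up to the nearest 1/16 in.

Total weld length L = 30 in.
Required throat t_e = P_u / (φ × 0.6 F_EXX × L) = 200 / (0.75 × 0.6 × 80 × 30) = 0.1852 in.
Required leg w = t_e / 0.707 = 0.2619 in → use 5/16 in.

w = 5/16 in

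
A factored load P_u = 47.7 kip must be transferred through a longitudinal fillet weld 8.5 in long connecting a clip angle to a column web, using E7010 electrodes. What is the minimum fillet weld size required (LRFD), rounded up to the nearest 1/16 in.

w = 5/16 in

E70XX → F_EXX = 70 ksi.
Total weld length L = 8.5 in.
Required throat t_e = P_u / (φ × 0.6 F_EXX × L) = 47.7 / (0.75 × 0.6 × 70 × 8.5) = 0.1782 in.
Required leg w = t_e / 0.707 = 0.252 in → use 5/16 in.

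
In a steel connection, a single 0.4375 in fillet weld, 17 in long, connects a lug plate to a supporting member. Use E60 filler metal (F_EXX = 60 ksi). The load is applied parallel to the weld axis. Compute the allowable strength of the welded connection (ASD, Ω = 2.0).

Effective throat t_e = 0.707 × 0.4375 = 0.3093 in.
Total length L = 17 in; A_we = 0.3093 × 17 = 5.258 in².
F_nw = 0.6 F_EXX = 0.6 × 60 = 36 ksi.
R_n = 36 × 5.258 = 189.3 kips; R_n/Ω = 189.3/2.0 = 94.65 kips.

R_n/Ω ≈ 94.6 kips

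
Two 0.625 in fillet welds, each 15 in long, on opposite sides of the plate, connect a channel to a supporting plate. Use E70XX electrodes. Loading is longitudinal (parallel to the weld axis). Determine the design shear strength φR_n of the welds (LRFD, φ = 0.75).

E70XX → F_EXX = 70 ksi.
Effective throat t_e = 0.707 × 0.625 = 0.4419 in.
Total length L = 30 in; A_we = 0.4419 × 30 = 13.26 in².
F_nw = 0.6 F_EXX = 0.6 × 70 = 42 ksi.
φR_n = 0.75 × 42 × 13.26 = 417.6 kips.

φR_n ≈ 418 kips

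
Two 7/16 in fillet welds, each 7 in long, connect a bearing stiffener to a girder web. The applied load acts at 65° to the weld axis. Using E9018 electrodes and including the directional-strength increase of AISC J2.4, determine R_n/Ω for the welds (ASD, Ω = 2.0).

E90XX → F_EXX = 90 ksi.
t_e = 0.707 × 0.4375 = 0.3093 in; A_we = 0.3093 × 14 = 4.33 in².
Directional factor: 1.0 + 0.5 sin^1.5(65°) = 1.431.
F_nw = 0.6 × 90 × 1.431 = 77.3 ksi.
R_n/Ω = (77.3 × 4.33) / 2.0 = 167.4 kip.

R_n/Ω ≈ 167 kip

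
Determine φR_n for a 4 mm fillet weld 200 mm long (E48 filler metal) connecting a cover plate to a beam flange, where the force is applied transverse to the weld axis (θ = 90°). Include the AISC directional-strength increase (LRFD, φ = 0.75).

φR_n ≈ 183 kN

E48XX → F_EXX = 480 MPa.
t_e = 0.707 × 4 = 2.828 mm; A_we = 2.828 × 200 = 565.6 mm².
Directional factor: 1.0 + 0.5 sin^1.5(90°) = 1.5.
F_nw = 0.6 × 480 × 1.5 = 432 MPa.
φR_n = 0.75 × 432 × 565.6 × 10⁻³ = 183.3 kN.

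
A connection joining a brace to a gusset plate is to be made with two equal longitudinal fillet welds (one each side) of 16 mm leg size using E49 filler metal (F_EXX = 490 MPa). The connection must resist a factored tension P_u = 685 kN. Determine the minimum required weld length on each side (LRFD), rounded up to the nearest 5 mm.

Throat t_e = 0.707 × 16 = 11.31 mm.
φr_n = 0.75 × 0.6 × 490 × 11.31 × 10⁻³ = 2.494 kN/mm.
L_req = P_u / φr_n = 685 / 2.494 = 274.6 mm total.
Per side: 274.6 / 2 = 137.3 mm.
Round up → use L = 140 mm on each side.

L = 140 mm on each side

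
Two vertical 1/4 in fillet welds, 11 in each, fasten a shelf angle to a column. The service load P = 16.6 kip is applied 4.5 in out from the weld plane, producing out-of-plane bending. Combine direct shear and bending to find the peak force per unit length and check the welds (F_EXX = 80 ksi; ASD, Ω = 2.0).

f_max ≈ 2 kip/in; adequate

L_w = 2 × 11 = 22 in; section modulus (unit throat) S = 2 × L²/6 = 40.33 in².
Direct shear f_v = P/L_w = 16.6/22 = 0.7545 kip/in.
Moment M = P × e = 16.6 × 4.5 = 74.7 kip·in; bending f_b = M/S = 1.852 kip/in.
f_max = √(f_v² + f_b²) = √(0.7545² + 1.852²) = 2 kip/in.
r_n/Ω = (1/2.0) × 0.6 × 80 × (0.707 × 0.25) = 4.242 kip/in → adequate.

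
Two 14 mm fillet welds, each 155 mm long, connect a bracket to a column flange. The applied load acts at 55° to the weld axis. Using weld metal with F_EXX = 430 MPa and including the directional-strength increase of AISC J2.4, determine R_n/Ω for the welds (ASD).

R_n/Ω ≈ 543 kN

t_e = 0.707 × 14 = 9.898 mm; A_we = 9.898 × 310 = 3068 mm².
Directional factor: 1.0 + 0.5 sin^1.5(55°) = 1.371.
F_nw = 0.6 × 430 × 1.371 = 353.6 MPa.
R_n/Ω = (353.6 × 3068) / 2.0 × 10⁻³ = 542.5 kN.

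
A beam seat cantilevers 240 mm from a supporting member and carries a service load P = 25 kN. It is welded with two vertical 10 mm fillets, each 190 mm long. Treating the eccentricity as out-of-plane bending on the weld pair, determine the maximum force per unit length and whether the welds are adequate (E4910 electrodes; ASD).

E49XX → F_EXX = 490 MPa.
L_w = 2 × 190 = 380 mm; section modulus (unit throat) S = 2 × L²/6 = 12030 mm².
Direct shear f_v = P/L_w = 25×10³/380 = 65.79 N/mm.
Moment M = P × e = 25×10³ × 240 = 6000000 N·mm; bending f_b = M/S = 498.6 N/mm.
f_max = √(f_v² + f_b²) = √(65.79² + 498.6²) = 502.9 N/mm.
r_n/Ω = (1/2.0) × 0.6 × 490 × (0.707 × 10) = 1039 N/mm → adequate.

f_max ≈ 503 N/mm; adequate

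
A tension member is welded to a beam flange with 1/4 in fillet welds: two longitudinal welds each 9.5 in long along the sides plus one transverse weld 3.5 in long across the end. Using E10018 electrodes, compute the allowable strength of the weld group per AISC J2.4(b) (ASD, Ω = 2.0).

R_n/Ω ≈ 119 kip

E100XX → F_EXX = 100 ksi.
t_e = 0.707 × 0.25 = 0.1767 in.
R_nwl = 0.6 × 100 × 0.1767 × 19 = 201.5 kip (longitudinal, 2 welds).
R_nwt = 0.6 × 100 × 0.1767 × 3.5 = 37.12 kip (transverse, base value).
(i) R_nwl + R_nwt = 238.6 kip; (ii) 0.85 R_nwl + 1.5 R_nwt = 226.9 kip.
R_n = max = 238.6 kip [governs: (i)]; R_n/Ω = 119.3 kip.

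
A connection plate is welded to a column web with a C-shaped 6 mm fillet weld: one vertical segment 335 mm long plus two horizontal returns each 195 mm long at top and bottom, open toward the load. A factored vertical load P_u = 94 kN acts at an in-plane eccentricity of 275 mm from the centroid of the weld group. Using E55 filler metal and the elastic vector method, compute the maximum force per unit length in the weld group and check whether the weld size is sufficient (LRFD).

f_max ≈ 430 N/mm; adequate

E55XX → F_EXX = 550 MPa.
Total weld length L_w = 725 mm. Treat welds as unit-width lines.
Centroid: x̄ = 2×195×97.5 / 725 = 52.45 mm from the vertical weld.
Polar moment about centroid: J = I_x + I_y = [335³/12 + 2×195×167.5²] + [335×52.45² + 2(195³/12 + 195×45.05²)] = 17020000 mm³.
Direct shear f_v = P/L_w = 94×10³ / 725 = 129.7 N/mm (vertical).
Torsion M = P·e = 94×10³ × 275 = 25850000 N·mm.
Critical point at (x, y) = (142.6, 167.5) from centroid. f_tx = M·y/J = 254.3 N/mm; f_ty = M·x/J = 216.5 N/mm.
Resultant f_max = √[f_tx² + (f_v + f_ty)²] = √[254.3² + (129.7 + 216.5)²] = 429.5 N/mm.
Capacity per unit length: φr_n = 0.75 × 0.6 × 550 × (0.707 × 6) = 1050 N/mm.
429.5 ≤ 1050 → adequate.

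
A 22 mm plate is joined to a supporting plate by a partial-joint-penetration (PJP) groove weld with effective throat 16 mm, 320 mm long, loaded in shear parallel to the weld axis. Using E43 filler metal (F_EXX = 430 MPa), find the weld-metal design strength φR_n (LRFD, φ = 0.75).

Effective throat (given) t_e = 16 mm.
A_we = 16 × 320 = 5120 mm².
F_nw = 0.6 F_EXX = 258 MPa.
φR_n = 0.75 × 258 × 5120 × 10⁻³ = 990.7 kN.

φR_n ≈ 991 kN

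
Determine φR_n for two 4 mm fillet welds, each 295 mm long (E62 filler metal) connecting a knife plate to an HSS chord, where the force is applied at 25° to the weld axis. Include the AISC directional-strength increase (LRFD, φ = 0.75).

E62XX → F_EXX = 620 MPa.
t_e = 0.707 × 4 = 2.828 mm; A_we = 2.828 × 590 = 1669 mm².
Directional factor: 1.0 + 0.5 sin^1.5(25°) = 1.137.
F_nw = 0.6 × 620 × 1.137 = 423.1 MPa.
φR_n = 0.75 × 423.1 × 1669 × 10⁻³ = 529.5 kN.

φR_n ≈ 529 kN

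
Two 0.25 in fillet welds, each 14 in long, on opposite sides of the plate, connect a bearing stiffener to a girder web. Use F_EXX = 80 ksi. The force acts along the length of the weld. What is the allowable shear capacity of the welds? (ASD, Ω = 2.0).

R_n/Ω ≈ 119 kip

Effective throat t_e = 0.707 × 0.25 = 0.1767 in.
Total length L = 28 in; A_we = 0.1767 × 28 = 4.949 in².
F_nw = 0.6 F_EXX = 0.6 × 80 = 48 ksi.
R_n = 48 × 4.949 = 237.6 kip; R_n/Ω = 237.6/2.0 = 118.8 kip.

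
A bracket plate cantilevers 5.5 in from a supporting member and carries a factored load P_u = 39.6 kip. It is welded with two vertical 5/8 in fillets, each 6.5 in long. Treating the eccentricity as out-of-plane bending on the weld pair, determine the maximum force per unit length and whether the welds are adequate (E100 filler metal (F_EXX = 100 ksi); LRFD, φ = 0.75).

L_w = 2 × 6.5 = 13 in; section modulus (unit throat) S = 2 × L²/6 = 14.08 in².
Direct shear f_v = P/L_w = 39.6/13 = 3.046 kip/in.
Moment M = P × e = 39.6 × 5.5 = 217.8 kip·in; bending f_b = M/S = 15.47 kip/in.
f_max = √(f_v² + f_b²) = √(3.046² + 15.47²) = 15.76 kip/in.
φr_n = 0.75 × 0.6 × 100 × (0.707 × 0.625) = 19.88 kip/in → adequate.

f_max ≈ 15.8 kip/in; adequate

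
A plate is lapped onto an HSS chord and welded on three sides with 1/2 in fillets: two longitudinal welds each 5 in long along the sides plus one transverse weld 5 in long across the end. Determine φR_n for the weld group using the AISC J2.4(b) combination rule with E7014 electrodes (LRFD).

E70XX → F_EXX = 70 ksi.
t_e = 0.707 × 0.5 = 0.3535 in.
R_nwl = 0.6 × 70 × 0.3535 × 10 = 148.5 kips (longitudinal, 2 welds).
R_nwt = 0.6 × 70 × 0.3535 × 5 = 74.23 kips (transverse, base value).
(i) R_nwl + R_nwt = 222.7 kips; (ii) 0.85 R_nwl + 1.5 R_nwt = 237.6 kips.
R_n = max = 237.6 kips [governs: (ii)]; φR_n = 178.2 kips.

φR_n ≈ 178 kips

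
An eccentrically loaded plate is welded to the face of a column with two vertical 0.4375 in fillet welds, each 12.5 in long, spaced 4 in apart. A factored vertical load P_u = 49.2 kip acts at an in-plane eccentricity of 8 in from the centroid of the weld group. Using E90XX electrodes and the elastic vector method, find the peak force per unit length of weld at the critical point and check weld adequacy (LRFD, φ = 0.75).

f_max ≈ 6.93 kip/in; adequate

E90XX → F_EXX = 90 ksi.
Total weld length L_w = 25 in. Treat welds as unit-width lines.
Polar moment about centroid: J = 2[d³/12 + d(b/2)²] = 2[12.5³/12 + 12.5×2²] = 425.5 in³.
Direct shear f_v = P/L_w = 49.2 / 25 = 1.968 kip/in (vertical).
Torsion M = P·e = 49.2 × 8 = 393.6 kip·in.
Critical point at (x, y) = (2, 6.25) from centroid. f_tx = M·y/J = 5.781 kip/in; f_ty = M·x/J = 1.85 kip/in.
Resultant f_max = √[f_tx² + (f_v + f_ty)²] = √[5.781² + (1.968 + 1.85)²] = 6.928 kip/in.
Capacity per unit length: φr_n = 0.75 × 0.6 × 90 × (0.707 × 0.4375) = 12.53 kip/in.
6.928 ≤ 12.53 → adequate.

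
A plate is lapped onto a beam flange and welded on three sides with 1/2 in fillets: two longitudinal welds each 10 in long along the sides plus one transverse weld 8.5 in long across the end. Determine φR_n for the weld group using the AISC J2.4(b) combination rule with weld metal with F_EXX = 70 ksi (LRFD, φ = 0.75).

t_e = 0.707 × 0.5 = 0.3535 in.
R_nwl = 0.6 × 70 × 0.3535 × 20 = 296.9 kip (longitudinal, 2 welds).
R_nwt = 0.6 × 70 × 0.3535 × 8.5 = 126.2 kip (transverse, base value).
(i) R_nwl + R_nwt = 423.1 kip; (ii) 0.85 R_nwl + 1.5 R_nwt = 441.7 kip.
R_n = max = 441.7 kip [governs: (ii)]; φR_n = 331.3 kip.

φR_n ≈ 331 kip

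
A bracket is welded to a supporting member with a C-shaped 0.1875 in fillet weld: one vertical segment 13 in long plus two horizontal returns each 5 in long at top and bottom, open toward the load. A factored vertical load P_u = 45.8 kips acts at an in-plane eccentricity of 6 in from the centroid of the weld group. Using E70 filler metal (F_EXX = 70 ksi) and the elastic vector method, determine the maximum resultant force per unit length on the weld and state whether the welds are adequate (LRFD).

Total weld length L_w = 23 in. Treat welds as unit-width lines.
Centroid: x̄ = 2×5×2.5 / 23 = 1.087 in from the vertical weld.
Polar moment about centroid: J = I_x + I_y = [13³/12 + 2×5×6.5²] + [13×1.087² + 2(5³/12 + 5×1.413²)] = 661.7 in³.
Direct shear f_v = P/L_w = 45.8 / 23 = 1.991 kip/in (vertical).
Torsion M = P·e = 45.8 × 6 = 274.8 kip·in.
Critical point at (x, y) = (3.913, 6.5) from centroid. f_tx = M·y/J = 2.699 kip/in; f_ty = M·x/J = 1.625 kip/in.
Resultant f_max = √[f_tx² + (f_v + f_ty)²] = √[2.699² + (1.991 + 1.625)²] = 4.513 kip/in.
Capacity per unit length: φr_n = 0.75 × 0.6 × 70 × (0.707 × 0.1875) = 4.176 kip/in.
4.513 > 4.176 → NOT adequate.

f_max ≈ 4.51 kip/in; NOT adequate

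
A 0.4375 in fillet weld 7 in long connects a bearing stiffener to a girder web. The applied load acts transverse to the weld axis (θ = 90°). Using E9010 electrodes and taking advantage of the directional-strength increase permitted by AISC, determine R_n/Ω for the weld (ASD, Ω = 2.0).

R_n/Ω ≈ 87.7 kip

E90XX → F_EXX = 90 ksi.
t_e = 0.707 × 0.4375 = 0.3093 in; A_we = 0.3093 × 7 = 2.165 in².
Directional factor: 1.0 + 0.5 sin^1.5(90°) = 1.5.
F_nw = 0.6 × 90 × 1.5 = 81 ksi.
R_n/Ω = (81 × 2.165) / 2.0 = 87.69 kip.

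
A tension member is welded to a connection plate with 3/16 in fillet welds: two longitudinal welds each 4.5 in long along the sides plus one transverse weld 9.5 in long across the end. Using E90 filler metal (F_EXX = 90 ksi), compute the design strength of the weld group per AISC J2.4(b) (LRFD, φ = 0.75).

t_e = 0.707 × 0.1875 = 0.1326 in.
R_nwl = 0.6 × 90 × 0.1326 × 9 = 64.43 kips (longitudinal, 2 welds).
R_nwt = 0.6 × 90 × 0.1326 × 9.5 = 68 kips (transverse, base value).
(i) R_nwl + R_nwt = 132.4 kips; (ii) 0.85 R_nwl + 1.5 R_nwt = 156.8 kips.
R_n = max = 156.8 kips [governs: (ii)]; φR_n = 117.6 kips.

φR_n ≈ 118 kips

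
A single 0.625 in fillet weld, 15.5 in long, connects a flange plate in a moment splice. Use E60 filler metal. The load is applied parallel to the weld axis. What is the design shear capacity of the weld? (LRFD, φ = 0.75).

φR_n ≈ 185 kip

E60XX → F_EXX = 60 ksi.
Effective throat t_e = 0.707 × 0.625 = 0.4419 in.
Total length L = 15.5 in; A_we = 0.4419 × 15.5 = 6.849 in².
F_nw = 0.6 F_EXX = 0.6 × 60 = 36 ksi.
φR_n = 0.75 × 36 × 6.849 = 184.9 kip.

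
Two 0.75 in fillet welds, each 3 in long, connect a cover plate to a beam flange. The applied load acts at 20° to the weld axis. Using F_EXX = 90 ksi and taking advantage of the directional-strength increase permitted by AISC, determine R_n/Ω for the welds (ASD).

t_e = 0.707 × 0.75 = 0.5302 in; A_we = 0.5302 × 6 = 3.181 in².
Directional factor: 1.0 + 0.5 sin^1.5(20°) = 1.1.
F_nw = 0.6 × 90 × 1.1 = 59.4 ksi.
R_n/Ω = (59.4 × 3.181) / 2.0 = 94.49 kips.

R_n/Ω ≈ 94.5 kips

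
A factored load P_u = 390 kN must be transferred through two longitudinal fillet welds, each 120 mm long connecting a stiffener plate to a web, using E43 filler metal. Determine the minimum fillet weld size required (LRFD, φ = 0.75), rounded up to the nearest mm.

w = 12 mm

E43XX → F_EXX = 430 MPa.
Total weld length L = 240 mm.
Required throat t_e = P_u / (φ × 0.6 F_EXX × L) = 390 / (0.75 × 0.6 × 430 × 240 × 10⁻³) = 8.398 mm.
Required leg w = t_e / 0.707 = 11.88 mm → use 12 mm.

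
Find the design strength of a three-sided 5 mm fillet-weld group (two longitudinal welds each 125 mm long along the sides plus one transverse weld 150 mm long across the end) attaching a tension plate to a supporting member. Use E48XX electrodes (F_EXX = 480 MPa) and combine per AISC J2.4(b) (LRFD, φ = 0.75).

φR_n ≈ 334 kN

t_e = 0.707 × 5 = 3.535 mm.
R_nwl = 0.6 × 480 × 3.535 × 250 × 10⁻³ = 254.5 kN (longitudinal, 2 welds).
R_nwt = 0.6 × 480 × 3.535 × 150 × 10⁻³ = 152.7 kN (transverse, base value).
(i) R_nwl + R_nwt = 407.2 kN; (ii) 0.85 R_nwl + 1.5 R_nwt = 445.4 kN.
R_n = max = 445.4 kN [governs: (ii)]; φR_n = 334.1 kN.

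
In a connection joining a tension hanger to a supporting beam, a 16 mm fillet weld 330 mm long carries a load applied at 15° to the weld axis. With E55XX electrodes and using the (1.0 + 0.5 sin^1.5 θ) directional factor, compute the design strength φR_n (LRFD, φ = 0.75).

φR_n ≈ 985 kN

E55XX → F_EXX = 550 MPa.
t_e = 0.707 × 16 = 11.31 mm; A_we = 11.31 × 330 = 3733 mm².
Directional factor: 1.0 + 0.5 sin^1.5(15°) = 1.066.
F_nw = 0.6 × 550 × 1.066 = 351.7 MPa.
φR_n = 0.75 × 351.7 × 3733 × 10⁻³ = 984.7 kN.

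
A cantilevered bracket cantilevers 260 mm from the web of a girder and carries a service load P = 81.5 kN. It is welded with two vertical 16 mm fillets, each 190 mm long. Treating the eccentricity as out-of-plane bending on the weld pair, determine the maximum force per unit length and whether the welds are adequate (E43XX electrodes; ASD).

E43XX → F_EXX = 430 MPa.
L_w = 2 × 190 = 380 mm; section modulus (unit throat) S = 2 × L²/6 = 12030 mm².
Direct shear f_v = P/L_w = 81.5×10³/380 = 214.5 N/mm.
Moment M = P × e = 81.5×10³ × 260 = 21190000 N·mm; bending f_b = M/S = 1761 N/mm.
f_max = √(f_v² + f_b²) = √(214.5² + 1761²) = 1774 N/mm.
r_n/Ω = (1/2.0) × 0.6 × 430 × (0.707 × 16) = 1459 N/mm → NOT adequate.

f_max ≈ 1770 N/mm; NOT adequate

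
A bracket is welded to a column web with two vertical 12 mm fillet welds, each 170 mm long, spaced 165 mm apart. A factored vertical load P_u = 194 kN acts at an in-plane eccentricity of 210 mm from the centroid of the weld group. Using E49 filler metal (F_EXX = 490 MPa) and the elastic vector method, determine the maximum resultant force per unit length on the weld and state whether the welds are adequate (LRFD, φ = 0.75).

f_max ≈ 1980 N/mm; NOT adequate

Total weld length L_w = 340 mm. Treat welds as unit-width lines.
Polar moment about centroid: J = 2[d³/12 + d(b/2)²] = 2[170³/12 + 170×82.5²] = 3133000 mm³.
Direct shear f_v = P/L_w = 194×10³ / 340 = 570.6 N/mm (vertical).
Torsion M = P·e = 194×10³ × 210 = 40740000 N·mm.
Critical point at (x, y) = (82.5, 85) from centroid. f_tx = M·y/J = 1105 N/mm; f_ty = M·x/J = 1073 N/mm.
Resultant f_max = √[f_tx² + (f_v + f_ty)²] = √[1105² + (570.6 + 1073)²] = 1981 N/mm.
Capacity per unit length: φr_n = 0.75 × 0.6 × 490 × (0.707 × 12) = 1871 N/mm.
1981 > 1871 → NOT adequate.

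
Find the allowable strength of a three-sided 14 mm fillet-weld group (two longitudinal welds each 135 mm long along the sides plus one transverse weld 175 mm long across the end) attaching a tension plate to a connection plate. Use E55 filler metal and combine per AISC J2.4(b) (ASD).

E55XX → F_EXX = 550 MPa.
t_e = 0.707 × 14 = 9.898 mm.
R_nwl = 0.6 × 550 × 9.898 × 270 × 10⁻³ = 881.9 kN (longitudinal, 2 welds).
R_nwt = 0.6 × 550 × 9.898 × 175 × 10⁻³ = 571.6 kN (transverse, base value).
(i) R_nwl + R_nwt = 1454 kN; (ii) 0.85 R_nwl + 1.5 R_nwt = 1607 kN.
R_n = max = 1607 kN [governs: (ii)]; R_n/Ω = 803.5 kN.

R_n/Ω ≈ 804 kN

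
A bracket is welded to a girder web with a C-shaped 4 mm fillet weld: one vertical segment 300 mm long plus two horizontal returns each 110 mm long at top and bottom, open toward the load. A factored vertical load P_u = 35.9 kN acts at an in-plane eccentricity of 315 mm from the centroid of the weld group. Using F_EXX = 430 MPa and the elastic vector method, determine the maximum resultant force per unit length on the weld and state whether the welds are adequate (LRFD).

f_max ≈ 292 N/mm; adequate

Total weld length L_w = 520 mm. Treat welds as unit-width lines.
Centroid: x̄ = 2×110×55 / 520 = 23.27 mm from the vertical weld.
Polar moment about centroid: J = I_x + I_y = [300³/12 + 2×110×150²] + [300×23.27² + 2(110³/12 + 110×31.73²)] = 7806000 mm³.
Direct shear f_v = P/L_w = 35.9×10³ / 520 = 69.04 N/mm (vertical).
Torsion M = P·e = 35.9×10³ × 315 = 11308000 N·mm.
Critical point at (x, y) = (86.73, 150) from centroid. f_tx = M·y/J = 217.3 N/mm; f_ty = M·x/J = 125.6 N/mm.
Resultant f_max = √[f_tx² + (f_v + f_ty)²] = √[217.3² + (69.04 + 125.6)²] = 291.8 N/mm.
Capacity per unit length: φr_n = 0.75 × 0.6 × 430 × (0.707 × 4) = 547.2 N/mm.
291.8 ≤ 547.2 → adequate.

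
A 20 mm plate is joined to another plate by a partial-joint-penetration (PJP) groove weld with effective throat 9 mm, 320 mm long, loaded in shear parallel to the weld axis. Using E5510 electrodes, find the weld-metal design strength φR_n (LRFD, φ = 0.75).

E55XX → F_EXX = 550 MPa.
Effective throat (given) t_e = 9 mm.
A_we = 9 × 320 = 2880 mm².
F_nw = 0.6 F_EXX = 330 MPa.
φR_n = 0.75 × 330 × 2880 × 10⁻³ = 712.8 kN.

φR_n ≈ 713 kN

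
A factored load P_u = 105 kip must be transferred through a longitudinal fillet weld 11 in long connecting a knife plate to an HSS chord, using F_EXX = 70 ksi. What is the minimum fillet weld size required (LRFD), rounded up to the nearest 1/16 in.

Total weld length L = 11 in.
Required throat t_e = P_u / (φ × 0.6 F_EXX × L) = 105 / (0.75 × 0.6 × 70 × 11) = 0.303 in.
Required leg w = t_e / 0.707 = 0.4286 in → use 7/16 in.

w = 7/16 in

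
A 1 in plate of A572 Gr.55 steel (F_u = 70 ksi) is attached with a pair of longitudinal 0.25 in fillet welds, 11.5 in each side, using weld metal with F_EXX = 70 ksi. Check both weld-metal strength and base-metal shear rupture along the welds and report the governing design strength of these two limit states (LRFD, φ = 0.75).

t_e = 0.707 × 0.25 = 0.1767 in; L = 23 in.
Weld metal: φR_n = 0.75 × 0.6 × 70 × 0.1767 × 23 = 128.1 kips.
Base metal (shear rupture): φR_n = 0.75 × 0.6 × 70 × 1 × 23 = 724.5 kips.
Governing: weld metal.

φR_n ≈ 128 kips (weld metal governs)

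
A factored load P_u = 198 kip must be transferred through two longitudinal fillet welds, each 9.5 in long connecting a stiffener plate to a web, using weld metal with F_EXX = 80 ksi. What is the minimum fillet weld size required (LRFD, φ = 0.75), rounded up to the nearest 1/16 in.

w = 7/16 in

Total weld length L = 19 in.
Required throat t_e = P_u / (φ × 0.6 F_EXX × L) = 198 / (0.75 × 0.6 × 80 × 19) = 0.2895 in.
Required leg w = t_e / 0.707 = 0.4094 in → use 7/16 in.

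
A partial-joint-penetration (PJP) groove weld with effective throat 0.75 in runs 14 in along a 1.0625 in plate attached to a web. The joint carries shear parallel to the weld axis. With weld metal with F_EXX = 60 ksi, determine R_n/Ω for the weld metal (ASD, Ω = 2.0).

R_n/Ω ≈ 189 kips

Effective throat (given) t_e = 0.75 in.
A_we = 0.75 × 14 = 10.5 in².
F_nw = 0.6 F_EXX = 36 ksi.
R_n/Ω = (36 × 10.5) / 2.0 = 189 kips.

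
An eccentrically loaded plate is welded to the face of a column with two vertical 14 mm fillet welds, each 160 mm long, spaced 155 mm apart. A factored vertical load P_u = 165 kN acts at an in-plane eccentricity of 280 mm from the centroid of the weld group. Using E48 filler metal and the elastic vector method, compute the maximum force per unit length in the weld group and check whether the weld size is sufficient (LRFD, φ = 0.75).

f_max ≈ 2360 N/mm; NOT adequate

E48XX → F_EXX = 480 MPa.
Total weld length L_w = 320 mm. Treat welds as unit-width lines.
Polar moment about centroid: J = 2[d³/12 + d(b/2)²] = 2[160³/12 + 160×77.5²] = 2605000 mm³.
Direct shear f_v = P/L_w = 165×10³ / 320 = 515.6 N/mm (vertical).
Torsion M = P·e = 165×10³ × 280 = 46200000 N·mm.
Critical point at (x, y) = (77.5, 80) from centroid. f_tx = M·y/J = 1419 N/mm; f_ty = M·x/J = 1375 N/mm.
Resultant f_max = √[f_tx² + (f_v + f_ty)²] = √[1419² + (515.6 + 1375)²] = 2364 N/mm.
Capacity per unit length: φr_n = 0.75 × 0.6 × 480 × (0.707 × 14) = 2138 N/mm.
2364 > 2138 → NOT adequate.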